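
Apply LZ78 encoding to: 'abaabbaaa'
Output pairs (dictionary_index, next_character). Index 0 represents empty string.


LZ78 encoding steps:
Dictionary: {0: ''}
Step 1: w='' (idx 0), next='a' -> output (0, 'a'), add 'a' as idx 1
Step 2: w='' (idx 0), next='b' -> output (0, 'b'), add 'b' as idx 2
Step 3: w='a' (idx 1), next='a' -> output (1, 'a'), add 'aa' as idx 3
Step 4: w='b' (idx 2), next='b' -> output (2, 'b'), add 'bb' as idx 4
Step 5: w='aa' (idx 3), next='a' -> output (3, 'a'), add 'aaa' as idx 5


Encoded: [(0, 'a'), (0, 'b'), (1, 'a'), (2, 'b'), (3, 'a')]


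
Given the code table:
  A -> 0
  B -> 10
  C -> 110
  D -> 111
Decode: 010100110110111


Decoding:
0 -> A
10 -> B
10 -> B
0 -> A
110 -> C
110 -> C
111 -> D


Result: ABBACCD


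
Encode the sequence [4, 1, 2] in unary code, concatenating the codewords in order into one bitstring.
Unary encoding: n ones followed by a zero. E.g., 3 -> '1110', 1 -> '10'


Encode each number as n ones followed by a terminating 0:
  4 -> 11110 (5 bits)
  1 -> 10 (2 bits)
  2 -> 110 (3 bits)
Total length = 5 + 2 + 3 = 10 bits.

Unary([4, 1, 2]) = 1111010110 (10 bits)


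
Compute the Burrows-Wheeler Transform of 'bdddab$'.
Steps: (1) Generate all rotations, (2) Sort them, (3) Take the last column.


Rotations (sorted):
  0: $bdddab -> last char: b
  1: ab$bddd -> last char: d
  2: b$bddda -> last char: a
  3: bdddab$ -> last char: $
  4: dab$bdd -> last char: d
  5: ddab$bd -> last char: d
  6: dddab$b -> last char: b


BWT = bda$ddb


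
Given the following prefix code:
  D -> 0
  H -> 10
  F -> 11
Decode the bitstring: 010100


Decoding step by step:
Bits 0 -> D
Bits 10 -> H
Bits 10 -> H
Bits 0 -> D


Decoded message: DHHD


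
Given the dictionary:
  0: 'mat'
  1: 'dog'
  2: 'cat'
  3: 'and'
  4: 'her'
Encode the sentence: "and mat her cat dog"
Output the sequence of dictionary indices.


Look up each word in the dictionary:
  'and' -> 3
  'mat' -> 0
  'her' -> 4
  'cat' -> 2
  'dog' -> 1

Encoded: [3, 0, 4, 2, 1]


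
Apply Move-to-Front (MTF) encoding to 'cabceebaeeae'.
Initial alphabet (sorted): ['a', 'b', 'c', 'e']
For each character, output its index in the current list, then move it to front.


MTF encoding:
'c': index 2 in ['a', 'b', 'c', 'e'] -> ['c', 'a', 'b', 'e']
'a': index 1 in ['c', 'a', 'b', 'e'] -> ['a', 'c', 'b', 'e']
'b': index 2 in ['a', 'c', 'b', 'e'] -> ['b', 'a', 'c', 'e']
'c': index 2 in ['b', 'a', 'c', 'e'] -> ['c', 'b', 'a', 'e']
'e': index 3 in ['c', 'b', 'a', 'e'] -> ['e', 'c', 'b', 'a']
'e': index 0 in ['e', 'c', 'b', 'a'] -> ['e', 'c', 'b', 'a']
'b': index 2 in ['e', 'c', 'b', 'a'] -> ['b', 'e', 'c', 'a']
'a': index 3 in ['b', 'e', 'c', 'a'] -> ['a', 'b', 'e', 'c']
'e': index 2 in ['a', 'b', 'e', 'c'] -> ['e', 'a', 'b', 'c']
'e': index 0 in ['e', 'a', 'b', 'c'] -> ['e', 'a', 'b', 'c']
'a': index 1 in ['e', 'a', 'b', 'c'] -> ['a', 'e', 'b', 'c']
'e': index 1 in ['a', 'e', 'b', 'c'] -> ['e', 'a', 'b', 'c']


Output: [2, 1, 2, 2, 3, 0, 2, 3, 2, 0, 1, 1]


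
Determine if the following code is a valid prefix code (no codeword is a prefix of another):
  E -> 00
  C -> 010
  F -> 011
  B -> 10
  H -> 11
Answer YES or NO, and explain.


Checking each pair (does one codeword prefix another?):
  E='00' vs C='010': no prefix
  E='00' vs F='011': no prefix
  E='00' vs B='10': no prefix
  E='00' vs H='11': no prefix
  C='010' vs E='00': no prefix
  C='010' vs F='011': no prefix
  C='010' vs B='10': no prefix
  C='010' vs H='11': no prefix
  F='011' vs E='00': no prefix
  F='011' vs C='010': no prefix
  F='011' vs B='10': no prefix
  F='011' vs H='11': no prefix
  B='10' vs E='00': no prefix
  B='10' vs C='010': no prefix
  B='10' vs F='011': no prefix
  B='10' vs H='11': no prefix
  H='11' vs E='00': no prefix
  H='11' vs C='010': no prefix
  H='11' vs F='011': no prefix
  H='11' vs B='10': no prefix
No violation found over all pairs.

YES -- this is a valid prefix code. No codeword is a prefix of any other codeword.


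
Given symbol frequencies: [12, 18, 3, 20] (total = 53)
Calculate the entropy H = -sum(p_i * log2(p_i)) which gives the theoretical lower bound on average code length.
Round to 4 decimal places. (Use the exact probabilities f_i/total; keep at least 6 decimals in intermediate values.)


Per-symbol terms -p_i * log2(p_i) with p_i = f_i/53:
  p = 12/53 = 0.226415: log2(p) = -2.142958, -p*log2(p) = 0.485198
  p = 18/53 = 0.339623: log2(p) = -1.557995, -p*log2(p) = 0.529131
  p = 3/53 = 0.056604: log2(p) = -4.142958, -p*log2(p) = 0.234507
  p = 20/53 = 0.377358: log2(p) = -1.405992, -p*log2(p) = 0.530563
H = 0.485198 + 0.529131 + 0.234507 + 0.530563 = 1.779399

H = 1.7794 bits/symbol


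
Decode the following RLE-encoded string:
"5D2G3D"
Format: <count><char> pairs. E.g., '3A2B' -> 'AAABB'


Expanding each <count><char> pair:
  5D -> 'DDDDD'
  2G -> 'GG'
  3D -> 'DDD'

Decoded = DDDDDGGDDD


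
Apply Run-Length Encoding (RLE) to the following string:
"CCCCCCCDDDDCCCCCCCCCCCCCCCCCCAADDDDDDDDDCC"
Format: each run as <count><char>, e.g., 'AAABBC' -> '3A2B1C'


Scanning runs left to right:
  i=0: run of 'C' x 7 -> '7C'
  i=7: run of 'D' x 4 -> '4D'
  i=11: run of 'C' x 18 -> '18C'
  i=29: run of 'A' x 2 -> '2A'
  i=31: run of 'D' x 9 -> '9D'
  i=40: run of 'C' x 2 -> '2C'

RLE = 7C4D18C2A9D2C


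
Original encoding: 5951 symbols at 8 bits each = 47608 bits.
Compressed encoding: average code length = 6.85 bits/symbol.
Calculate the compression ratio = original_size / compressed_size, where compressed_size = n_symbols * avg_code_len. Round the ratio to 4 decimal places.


original_size = n_symbols * orig_bits = 5951 * 8 = 47608 bits
compressed_size = n_symbols * avg_code_len = 5951 * 6.85 = 40764.35 bits
ratio = original_size / compressed_size = 47608 / 40764.35 = 1.1679

Compression ratio = 1.1679


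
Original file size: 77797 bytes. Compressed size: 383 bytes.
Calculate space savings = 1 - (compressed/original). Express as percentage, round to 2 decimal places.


ratio = compressed/original = 383/77797 = 0.004923
savings = 1 - ratio = 1 - 0.004923 = 0.995077
as a percentage: 0.995077 * 100 = 99.51%

Space savings = 1 - 383/77797 = 99.51%


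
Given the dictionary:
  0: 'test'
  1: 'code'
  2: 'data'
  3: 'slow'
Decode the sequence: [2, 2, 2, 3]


Look up each index in the dictionary:
  2 -> 'data'
  2 -> 'data'
  2 -> 'data'
  3 -> 'slow'

Decoded: "data data data slow"


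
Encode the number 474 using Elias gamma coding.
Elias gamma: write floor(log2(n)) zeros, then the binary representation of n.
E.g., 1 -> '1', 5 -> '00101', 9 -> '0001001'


num_bits = floor(log2(474)) + 1 = 9
leading_zeros = num_bits - 1 = 8
binary(474) = 111011010

Elias gamma(474) = '00000000' + '111011010' = 00000000111011010 (17 bits)


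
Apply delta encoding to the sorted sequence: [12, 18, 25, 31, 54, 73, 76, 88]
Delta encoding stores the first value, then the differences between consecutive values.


First value: 12
Deltas:
  18 - 12 = 6
  25 - 18 = 7
  31 - 25 = 6
  54 - 31 = 23
  73 - 54 = 19
  76 - 73 = 3
  88 - 76 = 12


Delta encoded: [12, 6, 7, 6, 23, 19, 3, 12]


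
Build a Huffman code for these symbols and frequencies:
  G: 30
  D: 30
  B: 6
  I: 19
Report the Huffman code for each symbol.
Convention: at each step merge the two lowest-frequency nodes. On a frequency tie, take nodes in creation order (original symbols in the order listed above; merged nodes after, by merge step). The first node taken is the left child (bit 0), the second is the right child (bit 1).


Huffman tree construction:
Step 1: Merge B(6) + I(19) = 25
Step 2: Merge (B+I)(25) + G(30) = 55
Step 3: Merge D(30) + ((B+I)+G)(55) = 85
Read each symbol's code off the tree from the root (left child = 0, right child = 1).

Codes:
  G: 11 (length 2)
  D: 0 (length 1)
  B: 100 (length 3)
  I: 101 (length 3)
Average code length: 165/85 = 1.9412 bits/symbol


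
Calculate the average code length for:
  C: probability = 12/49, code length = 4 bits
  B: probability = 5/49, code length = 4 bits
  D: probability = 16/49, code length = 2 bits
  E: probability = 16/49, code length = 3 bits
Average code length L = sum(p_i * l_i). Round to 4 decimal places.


Weighted contributions p_i * l_i:
  C: (12/49) * 4 = 48/49
  B: (5/49) * 4 = 20/49
  D: (16/49) * 2 = 32/49
  E: (16/49) * 3 = 48/49
Sum = (48 + 20 + 32 + 48)/49 = 148/49

L = 148/49 = 3.0204 bits/symbol


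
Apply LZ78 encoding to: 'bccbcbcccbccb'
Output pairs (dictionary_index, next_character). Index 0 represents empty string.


LZ78 encoding steps:
Dictionary: {0: ''}
Step 1: w='' (idx 0), next='b' -> output (0, 'b'), add 'b' as idx 1
Step 2: w='' (idx 0), next='c' -> output (0, 'c'), add 'c' as idx 2
Step 3: w='c' (idx 2), next='b' -> output (2, 'b'), add 'cb' as idx 3
Step 4: w='cb' (idx 3), next='c' -> output (3, 'c'), add 'cbc' as idx 4
Step 5: w='c' (idx 2), next='c' -> output (2, 'c'), add 'cc' as idx 5
Step 6: w='b' (idx 1), next='c' -> output (1, 'c'), add 'bc' as idx 6
Step 7: w='cb' (idx 3), end of input -> output (3, '')


Encoded: [(0, 'b'), (0, 'c'), (2, 'b'), (3, 'c'), (2, 'c'), (1, 'c'), (3, '')]


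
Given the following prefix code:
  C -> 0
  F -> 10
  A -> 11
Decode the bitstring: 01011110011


Decoding step by step:
Bits 0 -> C
Bits 10 -> F
Bits 11 -> A
Bits 11 -> A
Bits 0 -> C
Bits 0 -> C
Bits 11 -> A


Decoded message: CFAACCA


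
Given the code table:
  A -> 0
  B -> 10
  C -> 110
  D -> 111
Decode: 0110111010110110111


Decoding:
0 -> A
110 -> C
111 -> D
0 -> A
10 -> B
110 -> C
110 -> C
111 -> D


Result: ACDABCCD


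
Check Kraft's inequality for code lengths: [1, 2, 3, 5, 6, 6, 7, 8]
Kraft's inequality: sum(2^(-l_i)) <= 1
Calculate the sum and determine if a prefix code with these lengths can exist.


Sum = 2^(-1) + 2^(-2) + 2^(-3) + 2^(-5) + 2^(-6) + 2^(-6) + 2^(-7) + 2^(-8)
    = 0.5 + 0.25 + 0.125 + 0.03125 + 0.015625 + 0.015625 + 0.0078125 + 0.00390625
    = 243/256 = 0.94921875
Since 0.94921875 <= 1, Kraft's inequality IS satisfied.
A prefix code with these lengths CAN exist.

Kraft sum = 0.94921875. Satisfied.


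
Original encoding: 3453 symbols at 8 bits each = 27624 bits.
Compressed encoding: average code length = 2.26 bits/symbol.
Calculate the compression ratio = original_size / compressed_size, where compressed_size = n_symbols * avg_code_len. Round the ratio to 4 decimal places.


original_size = n_symbols * orig_bits = 3453 * 8 = 27624 bits
compressed_size = n_symbols * avg_code_len = 3453 * 2.26 = 7803.78 bits
ratio = original_size / compressed_size = 27624 / 7803.78 = 3.5398

Compression ratio = 3.5398


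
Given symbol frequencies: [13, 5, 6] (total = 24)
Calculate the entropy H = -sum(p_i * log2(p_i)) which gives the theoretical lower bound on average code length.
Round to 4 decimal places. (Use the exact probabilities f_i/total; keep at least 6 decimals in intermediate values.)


Per-symbol terms -p_i * log2(p_i) with p_i = f_i/24:
  p = 13/24 = 0.541667: log2(p) = -0.884523, -p*log2(p) = 0.479117
  p = 5/24 = 0.208333: log2(p) = -2.263034, -p*log2(p) = 0.471466
  p = 6/24 = 0.250000: log2(p) = -2.000000, -p*log2(p) = 0.500000
H = 0.479117 + 0.471466 + 0.500000 = 1.450583

H = 1.4506 bits/symbol


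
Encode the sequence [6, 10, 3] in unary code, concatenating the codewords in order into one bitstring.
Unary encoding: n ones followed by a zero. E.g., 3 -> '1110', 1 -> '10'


Encode each number as n ones followed by a terminating 0:
  6 -> 1111110 (7 bits)
  10 -> 11111111110 (11 bits)
  3 -> 1110 (4 bits)
Total length = 7 + 11 + 4 = 22 bits.

Unary([6, 10, 3]) = 1111110111111111101110 (22 bits)


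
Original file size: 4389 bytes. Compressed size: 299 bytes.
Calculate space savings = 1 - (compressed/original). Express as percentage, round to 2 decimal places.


ratio = compressed/original = 299/4389 = 0.068125
savings = 1 - ratio = 1 - 0.068125 = 0.931875
as a percentage: 0.931875 * 100 = 93.19%

Space savings = 1 - 299/4389 = 93.19%


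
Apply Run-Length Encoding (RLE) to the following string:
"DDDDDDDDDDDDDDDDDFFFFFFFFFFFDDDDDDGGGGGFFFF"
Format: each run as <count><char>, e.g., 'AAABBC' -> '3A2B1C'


Scanning runs left to right:
  i=0: run of 'D' x 17 -> '17D'
  i=17: run of 'F' x 11 -> '11F'
  i=28: run of 'D' x 6 -> '6D'
  i=34: run of 'G' x 5 -> '5G'
  i=39: run of 'F' x 4 -> '4F'

RLE = 17D11F6D5G4F


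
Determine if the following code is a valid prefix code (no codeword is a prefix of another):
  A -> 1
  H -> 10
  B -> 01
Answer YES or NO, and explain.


Checking each pair (does one codeword prefix another?):
  A='1' vs H='10': prefix -- VIOLATION

NO -- this is NOT a valid prefix code. A (1) is a prefix of H (10).


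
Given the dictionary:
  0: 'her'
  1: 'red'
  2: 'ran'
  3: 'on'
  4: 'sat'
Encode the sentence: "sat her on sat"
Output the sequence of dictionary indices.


Look up each word in the dictionary:
  'sat' -> 4
  'her' -> 0
  'on' -> 3
  'sat' -> 4

Encoded: [4, 0, 3, 4]


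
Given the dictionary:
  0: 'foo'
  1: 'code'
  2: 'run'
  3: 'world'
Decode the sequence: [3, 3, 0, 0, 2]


Look up each index in the dictionary:
  3 -> 'world'
  3 -> 'world'
  0 -> 'foo'
  0 -> 'foo'
  2 -> 'run'

Decoded: "world world foo foo run"


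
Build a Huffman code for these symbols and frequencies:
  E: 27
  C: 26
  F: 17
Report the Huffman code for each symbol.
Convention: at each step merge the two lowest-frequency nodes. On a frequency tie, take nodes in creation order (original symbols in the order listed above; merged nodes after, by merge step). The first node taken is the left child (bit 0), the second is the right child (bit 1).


Huffman tree construction:
Step 1: Merge F(17) + C(26) = 43
Step 2: Merge E(27) + (F+C)(43) = 70
Read each symbol's code off the tree from the root (left child = 0, right child = 1).

Codes:
  E: 0 (length 1)
  C: 11 (length 2)
  F: 10 (length 2)
Average code length: 113/70 = 1.6143 bits/symbol


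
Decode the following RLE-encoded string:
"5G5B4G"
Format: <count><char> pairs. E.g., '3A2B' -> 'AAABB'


Expanding each <count><char> pair:
  5G -> 'GGGGG'
  5B -> 'BBBBB'
  4G -> 'GGGG'

Decoded = GGGGGBBBBBGGGG


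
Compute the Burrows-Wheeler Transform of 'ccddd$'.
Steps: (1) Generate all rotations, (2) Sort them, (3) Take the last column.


Rotations (sorted):
  0: $ccddd -> last char: d
  1: ccddd$ -> last char: $
  2: cddd$c -> last char: c
  3: d$ccdd -> last char: d
  4: dd$ccd -> last char: d
  5: ddd$cc -> last char: c


BWT = d$cddc


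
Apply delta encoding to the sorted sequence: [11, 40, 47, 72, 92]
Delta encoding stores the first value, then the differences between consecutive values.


First value: 11
Deltas:
  40 - 11 = 29
  47 - 40 = 7
  72 - 47 = 25
  92 - 72 = 20


Delta encoded: [11, 29, 7, 25, 20]


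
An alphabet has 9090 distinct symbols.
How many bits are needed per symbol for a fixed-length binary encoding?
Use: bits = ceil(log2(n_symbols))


log2(9090) = 13.1501
Bracket: 2^13 = 8192 < 9090 <= 2^14 = 16384
So ceil(log2(9090)) = 14

bits = ceil(log2(9090)) = ceil(13.1501) = 14 bits


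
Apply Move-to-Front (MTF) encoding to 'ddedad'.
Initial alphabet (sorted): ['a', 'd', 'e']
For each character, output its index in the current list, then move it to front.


MTF encoding:
'd': index 1 in ['a', 'd', 'e'] -> ['d', 'a', 'e']
'd': index 0 in ['d', 'a', 'e'] -> ['d', 'a', 'e']
'e': index 2 in ['d', 'a', 'e'] -> ['e', 'd', 'a']
'd': index 1 in ['e', 'd', 'a'] -> ['d', 'e', 'a']
'a': index 2 in ['d', 'e', 'a'] -> ['a', 'd', 'e']
'd': index 1 in ['a', 'd', 'e'] -> ['d', 'a', 'e']


Output: [1, 0, 2, 1, 2, 1]


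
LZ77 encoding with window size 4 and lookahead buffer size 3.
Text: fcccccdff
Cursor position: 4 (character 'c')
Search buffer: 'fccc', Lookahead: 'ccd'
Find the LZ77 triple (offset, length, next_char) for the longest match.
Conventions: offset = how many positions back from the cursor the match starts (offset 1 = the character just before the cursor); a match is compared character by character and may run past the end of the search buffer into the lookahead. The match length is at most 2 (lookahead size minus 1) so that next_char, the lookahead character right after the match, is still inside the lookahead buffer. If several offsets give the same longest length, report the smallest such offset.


Try each offset into the search buffer:
  offset=1 (pos 3, char 'c'): match length 2
  offset=2 (pos 2, char 'c'): match length 2
  offset=3 (pos 1, char 'c'): match length 2
  offset=4 (pos 0, char 'f'): match length 0
Longest match has length 2, found at offsets 1, 2, 3; take the smallest, offset 1.
next_char = character at position 4 + 2 = 6 -> 'd'

Best match: offset=1, length=2 (matching 'cc' starting at position 3)
LZ77 triple: (1, 2, 'd')


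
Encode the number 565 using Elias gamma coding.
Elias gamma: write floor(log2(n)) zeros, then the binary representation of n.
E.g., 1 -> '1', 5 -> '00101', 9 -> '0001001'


num_bits = floor(log2(565)) + 1 = 10
leading_zeros = num_bits - 1 = 9
binary(565) = 1000110101

Elias gamma(565) = '000000000' + '1000110101' = 0000000001000110101 (19 bits)


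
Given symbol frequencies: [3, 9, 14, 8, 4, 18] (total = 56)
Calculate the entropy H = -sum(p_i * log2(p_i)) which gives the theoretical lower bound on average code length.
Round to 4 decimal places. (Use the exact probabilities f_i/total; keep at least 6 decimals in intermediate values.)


Per-symbol terms -p_i * log2(p_i) with p_i = f_i/56:
  p = 3/56 = 0.053571: log2(p) = -4.222392, -p*log2(p) = 0.226200
  p = 9/56 = 0.160714: log2(p) = -2.637430, -p*log2(p) = 0.423873
  p = 14/56 = 0.250000: log2(p) = -2.000000, -p*log2(p) = 0.500000
  p = 8/56 = 0.142857: log2(p) = -2.807355, -p*log2(p) = 0.401051
  p = 4/56 = 0.071429: log2(p) = -3.807355, -p*log2(p) = 0.271954
  p = 18/56 = 0.321429: log2(p) = -1.637430, -p*log2(p) = 0.526317
H = 0.226200 + 0.423873 + 0.500000 + 0.401051 + 0.271954 + 0.526317 = 2.349395

H = 2.3494 bits/symbol


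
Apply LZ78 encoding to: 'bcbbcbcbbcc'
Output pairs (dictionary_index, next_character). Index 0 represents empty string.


LZ78 encoding steps:
Dictionary: {0: ''}
Step 1: w='' (idx 0), next='b' -> output (0, 'b'), add 'b' as idx 1
Step 2: w='' (idx 0), next='c' -> output (0, 'c'), add 'c' as idx 2
Step 3: w='b' (idx 1), next='b' -> output (1, 'b'), add 'bb' as idx 3
Step 4: w='c' (idx 2), next='b' -> output (2, 'b'), add 'cb' as idx 4
Step 5: w='cb' (idx 4), next='b' -> output (4, 'b'), add 'cbb' as idx 5
Step 6: w='c' (idx 2), next='c' -> output (2, 'c'), add 'cc' as idx 6


Encoded: [(0, 'b'), (0, 'c'), (1, 'b'), (2, 'b'), (4, 'b'), (2, 'c')]


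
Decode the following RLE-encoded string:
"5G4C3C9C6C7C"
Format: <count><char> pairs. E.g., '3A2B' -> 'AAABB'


Expanding each <count><char> pair:
  5G -> 'GGGGG'
  4C -> 'CCCC'
  3C -> 'CCC'
  9C -> 'CCCCCCCCC'
  6C -> 'CCCCCC'
  7C -> 'CCCCCCC'

Decoded = GGGGGCCCCCCCCCCCCCCCCCCCCCCCCCCCCC


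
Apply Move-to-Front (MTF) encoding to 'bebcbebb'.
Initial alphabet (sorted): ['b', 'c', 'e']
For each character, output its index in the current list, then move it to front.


MTF encoding:
'b': index 0 in ['b', 'c', 'e'] -> ['b', 'c', 'e']
'e': index 2 in ['b', 'c', 'e'] -> ['e', 'b', 'c']
'b': index 1 in ['e', 'b', 'c'] -> ['b', 'e', 'c']
'c': index 2 in ['b', 'e', 'c'] -> ['c', 'b', 'e']
'b': index 1 in ['c', 'b', 'e'] -> ['b', 'c', 'e']
'e': index 2 in ['b', 'c', 'e'] -> ['e', 'b', 'c']
'b': index 1 in ['e', 'b', 'c'] -> ['b', 'e', 'c']
'b': index 0 in ['b', 'e', 'c'] -> ['b', 'e', 'c']


Output: [0, 2, 1, 2, 1, 2, 1, 0]


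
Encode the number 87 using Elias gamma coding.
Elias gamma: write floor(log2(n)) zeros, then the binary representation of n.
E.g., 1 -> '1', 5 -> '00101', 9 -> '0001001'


num_bits = floor(log2(87)) + 1 = 7
leading_zeros = num_bits - 1 = 6
binary(87) = 1010111

Elias gamma(87) = '000000' + '1010111' = 0000001010111 (13 bits)


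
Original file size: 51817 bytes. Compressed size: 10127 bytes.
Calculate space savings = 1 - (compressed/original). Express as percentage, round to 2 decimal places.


ratio = compressed/original = 10127/51817 = 0.195438
savings = 1 - ratio = 1 - 0.195438 = 0.804562
as a percentage: 0.804562 * 100 = 80.46%

Space savings = 1 - 10127/51817 = 80.46%


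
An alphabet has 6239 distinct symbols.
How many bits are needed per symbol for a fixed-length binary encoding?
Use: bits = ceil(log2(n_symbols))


log2(6239) = 12.6071
Bracket: 2^12 = 4096 < 6239 <= 2^13 = 8192
So ceil(log2(6239)) = 13

bits = ceil(log2(6239)) = ceil(12.6071) = 13 bits


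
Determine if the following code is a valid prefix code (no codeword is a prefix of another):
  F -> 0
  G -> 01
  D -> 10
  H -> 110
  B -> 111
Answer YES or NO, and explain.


Checking each pair (does one codeword prefix another?):
  F='0' vs G='01': prefix -- VIOLATION

NO -- this is NOT a valid prefix code. F (0) is a prefix of G (01).


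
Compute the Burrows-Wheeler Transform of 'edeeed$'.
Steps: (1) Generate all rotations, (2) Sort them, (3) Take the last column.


Rotations (sorted):
  0: $edeeed -> last char: d
  1: d$edeee -> last char: e
  2: deeed$e -> last char: e
  3: ed$edee -> last char: e
  4: edeeed$ -> last char: $
  5: eed$ede -> last char: e
  6: eeed$ed -> last char: d


BWT = deee$ed


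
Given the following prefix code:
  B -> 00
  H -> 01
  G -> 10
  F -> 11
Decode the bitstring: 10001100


Decoding step by step:
Bits 10 -> G
Bits 00 -> B
Bits 11 -> F
Bits 00 -> B


Decoded message: GBFB


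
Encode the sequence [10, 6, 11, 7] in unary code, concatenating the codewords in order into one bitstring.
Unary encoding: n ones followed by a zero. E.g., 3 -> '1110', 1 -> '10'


Encode each number as n ones followed by a terminating 0:
  10 -> 11111111110 (11 bits)
  6 -> 1111110 (7 bits)
  11 -> 111111111110 (12 bits)
  7 -> 11111110 (8 bits)
Total length = 11 + 7 + 12 + 8 = 38 bits.

Unary([10, 6, 11, 7]) = 11111111110111111011111111111011111110 (38 bits)


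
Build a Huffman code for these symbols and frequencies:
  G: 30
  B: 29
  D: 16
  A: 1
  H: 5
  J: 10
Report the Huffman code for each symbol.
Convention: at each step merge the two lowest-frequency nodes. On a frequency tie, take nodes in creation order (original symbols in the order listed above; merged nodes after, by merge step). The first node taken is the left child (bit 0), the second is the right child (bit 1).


Huffman tree construction:
Step 1: Merge A(1) + H(5) = 6
Step 2: Merge (A+H)(6) + J(10) = 16
Step 3: Merge D(16) + ((A+H)+J)(16) = 32
Step 4: Merge B(29) + G(30) = 59
Step 5: Merge (D+((A+H)+J))(32) + (B+G)(59) = 91
Read each symbol's code off the tree from the root (left child = 0, right child = 1).

Codes:
  G: 11 (length 2)
  B: 10 (length 2)
  D: 00 (length 2)
  A: 0100 (length 4)
  H: 0101 (length 4)
  J: 011 (length 3)
Average code length: 204/91 = 2.2418 bits/symbol


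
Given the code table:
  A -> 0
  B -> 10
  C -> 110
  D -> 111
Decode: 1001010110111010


Decoding:
10 -> B
0 -> A
10 -> B
10 -> B
110 -> C
111 -> D
0 -> A
10 -> B


Result: BABBCDAB


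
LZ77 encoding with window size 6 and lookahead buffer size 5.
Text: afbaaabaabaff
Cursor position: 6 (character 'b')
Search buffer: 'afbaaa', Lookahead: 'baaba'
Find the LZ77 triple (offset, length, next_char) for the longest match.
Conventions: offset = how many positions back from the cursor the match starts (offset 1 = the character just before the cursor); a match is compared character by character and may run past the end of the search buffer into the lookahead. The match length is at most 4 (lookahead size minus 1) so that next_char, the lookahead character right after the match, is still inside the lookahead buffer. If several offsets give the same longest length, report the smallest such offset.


Try each offset into the search buffer:
  offset=1 (pos 5, char 'a'): match length 0
  offset=2 (pos 4, char 'a'): match length 0
  offset=3 (pos 3, char 'a'): match length 0
  offset=4 (pos 2, char 'b'): match length 3
  offset=5 (pos 1, char 'f'): match length 0
  offset=6 (pos 0, char 'a'): match length 0
Longest match has length 3 at offset 4.
next_char = character at position 6 + 3 = 9 -> 'b'

Best match: offset=4, length=3 (matching 'baa' starting at position 2)
LZ77 triple: (4, 3, 'b')


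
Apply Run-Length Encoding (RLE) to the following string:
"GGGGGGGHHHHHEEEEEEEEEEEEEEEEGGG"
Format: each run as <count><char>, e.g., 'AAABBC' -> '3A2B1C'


Scanning runs left to right:
  i=0: run of 'G' x 7 -> '7G'
  i=7: run of 'H' x 5 -> '5H'
  i=12: run of 'E' x 16 -> '16E'
  i=28: run of 'G' x 3 -> '3G'

RLE = 7G5H16E3G


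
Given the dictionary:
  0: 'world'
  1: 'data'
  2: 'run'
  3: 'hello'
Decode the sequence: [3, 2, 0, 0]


Look up each index in the dictionary:
  3 -> 'hello'
  2 -> 'run'
  0 -> 'world'
  0 -> 'world'

Decoded: "hello run world world"


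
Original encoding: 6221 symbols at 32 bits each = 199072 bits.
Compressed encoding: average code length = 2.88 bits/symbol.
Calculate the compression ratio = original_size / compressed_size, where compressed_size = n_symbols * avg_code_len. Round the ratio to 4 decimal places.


original_size = n_symbols * orig_bits = 6221 * 32 = 199072 bits
compressed_size = n_symbols * avg_code_len = 6221 * 2.88 = 17916.48 bits
ratio = original_size / compressed_size = 199072 / 17916.48 = 11.1111

Compression ratio = 11.1111


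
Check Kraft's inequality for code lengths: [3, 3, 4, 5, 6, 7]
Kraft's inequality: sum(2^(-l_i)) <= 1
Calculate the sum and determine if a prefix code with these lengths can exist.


Sum = 2^(-3) + 2^(-3) + 2^(-4) + 2^(-5) + 2^(-6) + 2^(-7)
    = 0.125 + 0.125 + 0.0625 + 0.03125 + 0.015625 + 0.0078125
    = 47/128 = 0.3671875
Since 0.3671875 <= 1, Kraft's inequality IS satisfied.
A prefix code with these lengths CAN exist.

Kraft sum = 0.3671875. Satisfied.


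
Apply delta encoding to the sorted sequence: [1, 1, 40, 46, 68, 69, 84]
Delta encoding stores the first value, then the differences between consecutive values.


First value: 1
Deltas:
  1 - 1 = 0
  40 - 1 = 39
  46 - 40 = 6
  68 - 46 = 22
  69 - 68 = 1
  84 - 69 = 15


Delta encoded: [1, 0, 39, 6, 22, 1, 15]


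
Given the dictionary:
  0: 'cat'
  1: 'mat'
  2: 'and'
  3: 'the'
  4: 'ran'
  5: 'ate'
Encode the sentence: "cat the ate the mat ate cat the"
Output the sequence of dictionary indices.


Look up each word in the dictionary:
  'cat' -> 0
  'the' -> 3
  'ate' -> 5
  'the' -> 3
  'mat' -> 1
  'ate' -> 5
  'cat' -> 0
  'the' -> 3

Encoded: [0, 3, 5, 3, 1, 5, 0, 3]


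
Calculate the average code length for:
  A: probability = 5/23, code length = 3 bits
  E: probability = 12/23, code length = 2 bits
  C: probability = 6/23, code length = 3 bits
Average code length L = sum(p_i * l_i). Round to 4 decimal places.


Weighted contributions p_i * l_i:
  A: (5/23) * 3 = 15/23
  E: (12/23) * 2 = 24/23
  C: (6/23) * 3 = 18/23
Sum = (15 + 24 + 18)/23 = 57/23

L = 57/23 = 2.4783 bits/symbol


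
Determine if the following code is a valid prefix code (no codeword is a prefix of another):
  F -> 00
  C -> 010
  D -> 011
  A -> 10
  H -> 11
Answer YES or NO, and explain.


Checking each pair (does one codeword prefix another?):
  F='00' vs C='010': no prefix
  F='00' vs D='011': no prefix
  F='00' vs A='10': no prefix
  F='00' vs H='11': no prefix
  C='010' vs F='00': no prefix
  C='010' vs D='011': no prefix
  C='010' vs A='10': no prefix
  C='010' vs H='11': no prefix
  D='011' vs F='00': no prefix
  D='011' vs C='010': no prefix
  D='011' vs A='10': no prefix
  D='011' vs H='11': no prefix
  A='10' vs F='00': no prefix
  A='10' vs C='010': no prefix
  A='10' vs D='011': no prefix
  A='10' vs H='11': no prefix
  H='11' vs F='00': no prefix
  H='11' vs C='010': no prefix
  H='11' vs D='011': no prefix
  H='11' vs A='10': no prefix
No violation found over all pairs.

YES -- this is a valid prefix code. No codeword is a prefix of any other codeword.


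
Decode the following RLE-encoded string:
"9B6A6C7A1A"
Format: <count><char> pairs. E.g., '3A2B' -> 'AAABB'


Expanding each <count><char> pair:
  9B -> 'BBBBBBBBB'
  6A -> 'AAAAAA'
  6C -> 'CCCCCC'
  7A -> 'AAAAAAA'
  1A -> 'A'

Decoded = BBBBBBBBBAAAAAACCCCCCAAAAAAAA


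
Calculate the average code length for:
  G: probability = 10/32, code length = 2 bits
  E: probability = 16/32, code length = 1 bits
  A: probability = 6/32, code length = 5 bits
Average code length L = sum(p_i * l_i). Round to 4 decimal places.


Weighted contributions p_i * l_i:
  G: (10/32) * 2 = 20/32
  E: (16/32) * 1 = 16/32
  A: (6/32) * 5 = 30/32
Sum = (20 + 16 + 30)/32 = 66/32

L = 66/32 = 2.0625 bits/symbol


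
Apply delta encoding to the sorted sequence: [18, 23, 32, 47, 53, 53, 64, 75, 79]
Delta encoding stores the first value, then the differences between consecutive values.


First value: 18
Deltas:
  23 - 18 = 5
  32 - 23 = 9
  47 - 32 = 15
  53 - 47 = 6
  53 - 53 = 0
  64 - 53 = 11
  75 - 64 = 11
  79 - 75 = 4


Delta encoded: [18, 5, 9, 15, 6, 0, 11, 11, 4]


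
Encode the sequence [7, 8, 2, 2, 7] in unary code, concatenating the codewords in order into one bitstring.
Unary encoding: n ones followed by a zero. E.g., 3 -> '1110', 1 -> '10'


Encode each number as n ones followed by a terminating 0:
  7 -> 11111110 (8 bits)
  8 -> 111111110 (9 bits)
  2 -> 110 (3 bits)
  2 -> 110 (3 bits)
  7 -> 11111110 (8 bits)
Total length = 8 + 9 + 3 + 3 + 8 = 31 bits.

Unary([7, 8, 2, 2, 7]) = 1111111011111111011011011111110 (31 bits)


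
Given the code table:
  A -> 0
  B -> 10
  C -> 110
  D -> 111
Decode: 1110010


Decoding:
111 -> D
0 -> A
0 -> A
10 -> B


Result: DAAB


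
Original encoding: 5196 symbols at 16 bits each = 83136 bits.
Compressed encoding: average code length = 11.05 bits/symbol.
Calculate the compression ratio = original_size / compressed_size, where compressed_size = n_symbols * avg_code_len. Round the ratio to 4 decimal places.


original_size = n_symbols * orig_bits = 5196 * 16 = 83136 bits
compressed_size = n_symbols * avg_code_len = 5196 * 11.05 = 57415.8 bits
ratio = original_size / compressed_size = 83136 / 57415.8 = 1.448

Compression ratio = 1.448


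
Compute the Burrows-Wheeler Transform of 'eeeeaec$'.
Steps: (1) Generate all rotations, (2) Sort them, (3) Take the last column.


Rotations (sorted):
  0: $eeeeaec -> last char: c
  1: aec$eeee -> last char: e
  2: c$eeeeae -> last char: e
  3: eaec$eee -> last char: e
  4: ec$eeeea -> last char: a
  5: eeaec$ee -> last char: e
  6: eeeaec$e -> last char: e
  7: eeeeaec$ -> last char: $


BWT = ceeeaee$


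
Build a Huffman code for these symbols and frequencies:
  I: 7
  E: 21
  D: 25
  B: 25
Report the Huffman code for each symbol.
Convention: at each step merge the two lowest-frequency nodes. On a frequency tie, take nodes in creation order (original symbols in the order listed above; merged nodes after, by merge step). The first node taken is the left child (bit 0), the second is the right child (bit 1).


Huffman tree construction:
Step 1: Merge I(7) + E(21) = 28
Step 2: Merge D(25) + B(25) = 50
Step 3: Merge (I+E)(28) + (D+B)(50) = 78
Read each symbol's code off the tree from the root (left child = 0, right child = 1).

Codes:
  I: 00 (length 2)
  E: 01 (length 2)
  D: 10 (length 2)
  B: 11 (length 2)
Average code length: 156/78 = 2.0000 bits/symbol


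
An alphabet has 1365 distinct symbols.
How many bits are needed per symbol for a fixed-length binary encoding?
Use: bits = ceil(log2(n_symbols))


log2(1365) = 10.4147
Bracket: 2^10 = 1024 < 1365 <= 2^11 = 2048
So ceil(log2(1365)) = 11

bits = ceil(log2(1365)) = ceil(10.4147) = 11 bits


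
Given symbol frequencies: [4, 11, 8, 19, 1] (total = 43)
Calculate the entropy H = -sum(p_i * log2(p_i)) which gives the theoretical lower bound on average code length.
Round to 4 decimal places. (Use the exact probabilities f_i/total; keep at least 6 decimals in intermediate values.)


Per-symbol terms -p_i * log2(p_i) with p_i = f_i/43:
  p = 4/43 = 0.093023: log2(p) = -3.426265, -p*log2(p) = 0.318722
  p = 11/43 = 0.255814: log2(p) = -1.966833, -p*log2(p) = 0.503143
  p = 8/43 = 0.186047: log2(p) = -2.426265, -p*log2(p) = 0.451398
  p = 19/43 = 0.441860: log2(p) = -1.178337, -p*log2(p) = 0.520661
  p = 1/43 = 0.023256: log2(p) = -5.426265, -p*log2(p) = 0.126192
H = 0.318722 + 0.503143 + 0.451398 + 0.520661 + 0.126192 = 1.920116

H = 1.9201 bits/symbol


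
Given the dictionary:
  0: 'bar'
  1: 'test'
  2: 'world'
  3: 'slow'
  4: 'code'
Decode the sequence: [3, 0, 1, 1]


Look up each index in the dictionary:
  3 -> 'slow'
  0 -> 'bar'
  1 -> 'test'
  1 -> 'test'

Decoded: "slow bar test test"


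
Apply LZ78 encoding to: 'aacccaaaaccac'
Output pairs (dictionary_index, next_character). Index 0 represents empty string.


LZ78 encoding steps:
Dictionary: {0: ''}
Step 1: w='' (idx 0), next='a' -> output (0, 'a'), add 'a' as idx 1
Step 2: w='a' (idx 1), next='c' -> output (1, 'c'), add 'ac' as idx 2
Step 3: w='' (idx 0), next='c' -> output (0, 'c'), add 'c' as idx 3
Step 4: w='c' (idx 3), next='a' -> output (3, 'a'), add 'ca' as idx 4
Step 5: w='a' (idx 1), next='a' -> output (1, 'a'), add 'aa' as idx 5
Step 6: w='ac' (idx 2), next='c' -> output (2, 'c'), add 'acc' as idx 6
Step 7: w='ac' (idx 2), end of input -> output (2, '')


Encoded: [(0, 'a'), (1, 'c'), (0, 'c'), (3, 'a'), (1, 'a'), (2, 'c'), (2, '')]


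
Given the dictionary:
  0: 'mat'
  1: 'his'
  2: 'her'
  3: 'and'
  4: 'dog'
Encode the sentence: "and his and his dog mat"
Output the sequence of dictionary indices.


Look up each word in the dictionary:
  'and' -> 3
  'his' -> 1
  'and' -> 3
  'his' -> 1
  'dog' -> 4
  'mat' -> 0

Encoded: [3, 1, 3, 1, 4, 0]


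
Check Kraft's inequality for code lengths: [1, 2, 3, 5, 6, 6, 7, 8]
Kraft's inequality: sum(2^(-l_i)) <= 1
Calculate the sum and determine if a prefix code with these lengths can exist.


Sum = 2^(-1) + 2^(-2) + 2^(-3) + 2^(-5) + 2^(-6) + 2^(-6) + 2^(-7) + 2^(-8)
    = 0.5 + 0.25 + 0.125 + 0.03125 + 0.015625 + 0.015625 + 0.0078125 + 0.00390625
    = 243/256 = 0.94921875
Since 0.94921875 <= 1, Kraft's inequality IS satisfied.
A prefix code with these lengths CAN exist.

Kraft sum = 0.94921875. Satisfied.


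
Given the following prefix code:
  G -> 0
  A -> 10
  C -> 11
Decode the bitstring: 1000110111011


Decoding step by step:
Bits 10 -> A
Bits 0 -> G
Bits 0 -> G
Bits 11 -> C
Bits 0 -> G
Bits 11 -> C
Bits 10 -> A
Bits 11 -> C


Decoded message: AGGCGCAC


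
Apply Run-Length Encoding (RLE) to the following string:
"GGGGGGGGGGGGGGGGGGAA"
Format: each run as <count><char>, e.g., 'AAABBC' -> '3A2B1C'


Scanning runs left to right:
  i=0: run of 'G' x 18 -> '18G'
  i=18: run of 'A' x 2 -> '2A'

RLE = 18G2A


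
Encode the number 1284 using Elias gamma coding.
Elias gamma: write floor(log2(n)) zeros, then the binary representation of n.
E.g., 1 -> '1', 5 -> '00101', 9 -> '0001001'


num_bits = floor(log2(1284)) + 1 = 11
leading_zeros = num_bits - 1 = 10
binary(1284) = 10100000100

Elias gamma(1284) = '0000000000' + '10100000100' = 000000000010100000100 (21 bits)


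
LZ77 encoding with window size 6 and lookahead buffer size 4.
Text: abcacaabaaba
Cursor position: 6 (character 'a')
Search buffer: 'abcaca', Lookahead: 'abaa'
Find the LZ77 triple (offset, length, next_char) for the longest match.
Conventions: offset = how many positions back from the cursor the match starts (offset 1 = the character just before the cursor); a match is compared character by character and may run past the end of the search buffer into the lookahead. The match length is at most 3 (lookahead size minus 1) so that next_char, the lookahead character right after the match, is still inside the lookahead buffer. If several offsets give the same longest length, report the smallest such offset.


Try each offset into the search buffer:
  offset=1 (pos 5, char 'a'): match length 1
  offset=2 (pos 4, char 'c'): match length 0
  offset=3 (pos 3, char 'a'): match length 1
  offset=4 (pos 2, char 'c'): match length 0
  offset=5 (pos 1, char 'b'): match length 0
  offset=6 (pos 0, char 'a'): match length 2
Longest match has length 2 at offset 6.
next_char = character at position 6 + 2 = 8 -> 'a'

Best match: offset=6, length=2 (matching 'ab' starting at position 0)
LZ77 triple: (6, 2, 'a')


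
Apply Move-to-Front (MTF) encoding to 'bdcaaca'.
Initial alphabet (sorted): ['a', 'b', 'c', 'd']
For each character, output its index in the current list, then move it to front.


MTF encoding:
'b': index 1 in ['a', 'b', 'c', 'd'] -> ['b', 'a', 'c', 'd']
'd': index 3 in ['b', 'a', 'c', 'd'] -> ['d', 'b', 'a', 'c']
'c': index 3 in ['d', 'b', 'a', 'c'] -> ['c', 'd', 'b', 'a']
'a': index 3 in ['c', 'd', 'b', 'a'] -> ['a', 'c', 'd', 'b']
'a': index 0 in ['a', 'c', 'd', 'b'] -> ['a', 'c', 'd', 'b']
'c': index 1 in ['a', 'c', 'd', 'b'] -> ['c', 'a', 'd', 'b']
'a': index 1 in ['c', 'a', 'd', 'b'] -> ['a', 'c', 'd', 'b']


Output: [1, 3, 3, 3, 0, 1, 1]


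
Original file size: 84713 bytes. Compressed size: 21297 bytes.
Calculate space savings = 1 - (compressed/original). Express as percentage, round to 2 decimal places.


ratio = compressed/original = 21297/84713 = 0.251402
savings = 1 - ratio = 1 - 0.251402 = 0.748598
as a percentage: 0.748598 * 100 = 74.86%

Space savings = 1 - 21297/84713 = 74.86%


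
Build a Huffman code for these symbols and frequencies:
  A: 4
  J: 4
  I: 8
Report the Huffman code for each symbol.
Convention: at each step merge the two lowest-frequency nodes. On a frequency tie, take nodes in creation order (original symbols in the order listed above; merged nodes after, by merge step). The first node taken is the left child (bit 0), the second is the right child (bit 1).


Huffman tree construction:
Step 1: Merge A(4) + J(4) = 8
Step 2: Merge I(8) + (A+J)(8) = 16
Read each symbol's code off the tree from the root (left child = 0, right child = 1).

Codes:
  A: 10 (length 2)
  J: 11 (length 2)
  I: 0 (length 1)
Average code length: 24/16 = 1.5000 bits/symbol


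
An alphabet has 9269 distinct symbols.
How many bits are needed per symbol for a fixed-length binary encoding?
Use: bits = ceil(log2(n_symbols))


log2(9269) = 13.1782
Bracket: 2^13 = 8192 < 9269 <= 2^14 = 16384
So ceil(log2(9269)) = 14

bits = ceil(log2(9269)) = ceil(13.1782) = 14 bits


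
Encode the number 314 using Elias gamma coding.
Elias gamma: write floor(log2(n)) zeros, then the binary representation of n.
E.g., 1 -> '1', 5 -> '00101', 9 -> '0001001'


num_bits = floor(log2(314)) + 1 = 9
leading_zeros = num_bits - 1 = 8
binary(314) = 100111010

Elias gamma(314) = '00000000' + '100111010' = 00000000100111010 (17 bits)


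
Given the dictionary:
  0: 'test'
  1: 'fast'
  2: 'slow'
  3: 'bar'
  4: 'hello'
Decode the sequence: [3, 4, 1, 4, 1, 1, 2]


Look up each index in the dictionary:
  3 -> 'bar'
  4 -> 'hello'
  1 -> 'fast'
  4 -> 'hello'
  1 -> 'fast'
  1 -> 'fast'
  2 -> 'slow'

Decoded: "bar hello fast hello fast fast slow"


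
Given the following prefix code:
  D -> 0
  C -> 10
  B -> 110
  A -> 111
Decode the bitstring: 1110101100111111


Decoding step by step:
Bits 111 -> A
Bits 0 -> D
Bits 10 -> C
Bits 110 -> B
Bits 0 -> D
Bits 111 -> A
Bits 111 -> A


Decoded message: ADCBDAA


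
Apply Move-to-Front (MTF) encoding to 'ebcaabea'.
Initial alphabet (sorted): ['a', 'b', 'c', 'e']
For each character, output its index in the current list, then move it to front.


MTF encoding:
'e': index 3 in ['a', 'b', 'c', 'e'] -> ['e', 'a', 'b', 'c']
'b': index 2 in ['e', 'a', 'b', 'c'] -> ['b', 'e', 'a', 'c']
'c': index 3 in ['b', 'e', 'a', 'c'] -> ['c', 'b', 'e', 'a']
'a': index 3 in ['c', 'b', 'e', 'a'] -> ['a', 'c', 'b', 'e']
'a': index 0 in ['a', 'c', 'b', 'e'] -> ['a', 'c', 'b', 'e']
'b': index 2 in ['a', 'c', 'b', 'e'] -> ['b', 'a', 'c', 'e']
'e': index 3 in ['b', 'a', 'c', 'e'] -> ['e', 'b', 'a', 'c']
'a': index 2 in ['e', 'b', 'a', 'c'] -> ['a', 'e', 'b', 'c']


Output: [3, 2, 3, 3, 0, 2, 3, 2]


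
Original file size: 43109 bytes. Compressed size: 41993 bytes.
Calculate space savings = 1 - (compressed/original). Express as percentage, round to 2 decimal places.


ratio = compressed/original = 41993/43109 = 0.974112
savings = 1 - ratio = 1 - 0.974112 = 0.025888
as a percentage: 0.025888 * 100 = 2.59%

Space savings = 1 - 41993/43109 = 2.59%
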